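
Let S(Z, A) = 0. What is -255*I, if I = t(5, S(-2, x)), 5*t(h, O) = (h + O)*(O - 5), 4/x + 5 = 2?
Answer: 1275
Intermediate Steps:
x = -4/3 (x = 4/(-5 + 2) = 4/(-3) = 4*(-⅓) = -4/3 ≈ -1.3333)
t(h, O) = (-5 + O)*(O + h)/5 (t(h, O) = ((h + O)*(O - 5))/5 = ((O + h)*(-5 + O))/5 = ((-5 + O)*(O + h))/5 = (-5 + O)*(O + h)/5)
I = -5 (I = -1*0 - 1*5 + (⅕)*0² + (⅕)*0*5 = 0 - 5 + (⅕)*0 + 0 = 0 - 5 + 0 + 0 = -5)
-255*I = -255*(-5) = 1275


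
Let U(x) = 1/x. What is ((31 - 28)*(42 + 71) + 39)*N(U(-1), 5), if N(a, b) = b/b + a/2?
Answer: 189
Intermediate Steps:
N(a, b) = 1 + a/2 (N(a, b) = 1 + a*(½) = 1 + a/2)
((31 - 28)*(42 + 71) + 39)*N(U(-1), 5) = ((31 - 28)*(42 + 71) + 39)*(1 + (½)/(-1)) = (3*113 + 39)*(1 + (½)*(-1)) = (339 + 39)*(1 - ½) = 378*(½) = 189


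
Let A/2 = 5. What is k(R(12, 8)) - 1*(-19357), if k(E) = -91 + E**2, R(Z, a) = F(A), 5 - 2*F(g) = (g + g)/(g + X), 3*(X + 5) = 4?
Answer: 27821329/1444 ≈ 19267.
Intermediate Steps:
X = -11/3 (X = -5 + (1/3)*4 = -5 + 4/3 = -11/3 ≈ -3.6667)
A = 10 (A = 2*5 = 10)
F(g) = 5/2 - g/(-11/3 + g) (F(g) = 5/2 - (g + g)/(2*(g - 11/3)) = 5/2 - 2*g/(2*(-11/3 + g)) = 5/2 - g/(-11/3 + g))
R(Z, a) = 35/38 (R(Z, a) = (-55 + 9*10)/(2*(-11 + 3*10)) = (-55 + 90)/(2*(-11 + 30)) = (1/2)*35/19 = (1/2)*(1/19)*35 = 35/38)
k(R(12, 8)) - 1*(-19357) = (-91 + (35/38)**2) - 1*(-19357) = (-91 + 1225/1444) + 19357 = -130179/1444 + 19357 = 27821329/1444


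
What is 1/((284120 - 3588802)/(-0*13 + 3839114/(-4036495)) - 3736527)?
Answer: -1919557/502810373744 ≈ -3.8177e-6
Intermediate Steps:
1/((284120 - 3588802)/(-0*13 + 3839114/(-4036495)) - 3736527) = 1/(-3304682/(-9233*0 + 3839114*(-1/4036495)) - 3736527) = 1/(-3304682/(0 - 3839114/4036495) - 3736527) = 1/(-3304682/(-3839114/4036495) - 3736527) = 1/(-3304682*(-4036495/3839114) - 3736527) = 1/(6669666184795/1919557 - 3736527) = 1/(-502810373744/1919557) = -1919557/502810373744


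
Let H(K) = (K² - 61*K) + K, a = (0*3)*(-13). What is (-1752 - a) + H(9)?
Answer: -2211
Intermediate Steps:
a = 0 (a = 0*(-13) = 0)
H(K) = K² - 60*K
(-1752 - a) + H(9) = (-1752 - 1*0) + 9*(-60 + 9) = (-1752 + 0) + 9*(-51) = -1752 - 459 = -2211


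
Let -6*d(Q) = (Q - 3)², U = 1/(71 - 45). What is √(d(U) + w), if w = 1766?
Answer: √42941802/156 ≈ 42.006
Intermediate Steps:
U = 1/26 ≈ 0.038462
d(Q) = -(-3 + Q)²/6 (d(Q) = -(Q - 3)²/6 = -(-3 + Q)²/6)
√(d(U) + w) = √(-(-3 + 1/26)²/6 + 1766) = √(-(-77/26)²/6 + 1766) = √(-⅙*5929/676 + 1766) = √(-5929/4056 + 1766) = √(7156967/4056) = √42941802/156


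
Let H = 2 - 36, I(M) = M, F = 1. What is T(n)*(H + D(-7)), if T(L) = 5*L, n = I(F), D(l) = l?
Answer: -205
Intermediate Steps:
n = 1
H = -34
T(n)*(H + D(-7)) = (5*1)*(-34 - 7) = 5*(-41) = -205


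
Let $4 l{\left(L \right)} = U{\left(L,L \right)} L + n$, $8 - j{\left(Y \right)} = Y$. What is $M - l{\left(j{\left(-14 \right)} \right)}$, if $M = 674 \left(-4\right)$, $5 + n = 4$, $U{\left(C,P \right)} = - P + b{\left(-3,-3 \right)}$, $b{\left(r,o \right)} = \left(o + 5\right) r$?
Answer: $- \frac{10167}{4} \approx -2541.8$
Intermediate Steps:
$b{\left(r,o \right)} = r \left(5 + o\right)$ ($b{\left(r,o \right)} = \left(5 + o\right) r = r \left(5 + o\right)$)
$U{\left(C,P \right)} = -6 - P$ ($U{\left(C,P \right)} = - P - 3 \left(5 - 3\right) = - P - 6 = -6 - P$)
$n = -1$ ($n = -5 + 4 = -1$)
$j{\left(Y \right)} = 8 - Y$
$l{\left(L \right)} = - \frac{1}{4} + \frac{L \left(-6 - L\right)}{4}$ ($l{\left(L \right)} = \frac{\left(-6 - L\right) L - 1}{4} = \frac{L \left(-6 - L\right) - 1}{4} = \frac{-1 + L \left(-6 - L\right)}{4} = - \frac{1}{4} + \frac{L \left(-6 - L\right)}{4}$)
$M = -2696$
$M - l{\left(j{\left(-14 \right)} \right)} = -2696 - \left(- \frac{1}{4} - \frac{\left(8 - -14\right) \left(6 + \left(8 - -14\right)\right)}{4}\right) = -2696 - \left(- \frac{1}{4} - \frac{\left(8 + 14\right) \left(6 + \left(8 + 14\right)\right)}{4}\right) = -2696 - \left(- \frac{1}{4} - \frac{11 \left(6 + 22\right)}{2}\right) = -2696 - \left(- \frac{1}{4} - \frac{11}{2} \cdot 28\right) = -2696 - \left(- \frac{1}{4} - 154\right) = -2696 - - \frac{617}{4} = -2696 + \frac{617}{4} = - \frac{10167}{4}$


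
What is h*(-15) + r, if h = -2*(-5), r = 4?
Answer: -146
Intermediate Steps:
h = 10
h*(-15) + r = 10*(-15) + 4 = -150 + 4 = -146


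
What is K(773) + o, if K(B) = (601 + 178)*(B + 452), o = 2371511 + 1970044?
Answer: 5295830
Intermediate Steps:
o = 4341555
K(B) = 352108 + 779*B (K(B) = 779*(452 + B) = 352108 + 779*B)
K(773) + o = (352108 + 779*773) + 4341555 = (352108 + 602167) + 4341555 = 954275 + 4341555 = 5295830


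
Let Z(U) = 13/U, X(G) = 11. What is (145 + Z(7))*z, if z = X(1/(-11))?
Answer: 11308/7 ≈ 1615.4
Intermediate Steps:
z = 11
(145 + Z(7))*z = (145 + 13/7)*11 = (1028/7)*11 = 11308/7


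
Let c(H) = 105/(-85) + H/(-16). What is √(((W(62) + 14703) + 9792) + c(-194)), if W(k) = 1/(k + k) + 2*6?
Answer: 3*√12105477742/2108 ≈ 156.58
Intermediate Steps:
c(H) = -21/17 - H/16 (c(H) = 105*(-1/85) + H*(-1/16) = -21/17 - H/16)
W(k) = 12 + 1/(2*k) (W(k) = 1/(2*k) + 12 = 12 + 1/(2*k))
√(((W(62) + 14703) + 9792) + c(-194)) = √((((12 + (½)/62) + 14703) + 9792) + (-21/17 - 1/16*(-194))) = √((((12 + (½)*(1/62)) + 14703) + 9792) + (-21/17 + 97/8)) = √((((12 + 1/124) + 14703) + 9792) + 1481/136) = √(((1489/124 + 14703) + 9792) + 1481/136) = √((1824661/124 + 9792) + 1481/136) = √(3038869/124 + 1481/136) = √(103367457/4216) = 3*√12105477742/2108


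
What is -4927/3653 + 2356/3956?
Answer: -209322/277909 ≈ -0.75320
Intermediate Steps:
-4927/3653 + 2356/3956 = -4927*1/3653 + 2356*(1/3956) = -379/281 + 589/989 = -209322/277909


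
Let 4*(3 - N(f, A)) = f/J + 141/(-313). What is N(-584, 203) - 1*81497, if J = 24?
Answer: -76517048/939 ≈ -81488.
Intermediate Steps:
N(f, A) = 3897/1252 - f/96 (N(f, A) = 3 - (f/24 + 141/(-313))/4 = 3 - (f*(1/24) + 141*(-1/313))/4 = 3 - (f/24 - 141/313)/4 = 3 - (-141/313 + f/24)/4 = 3 + (141/1252 - f/96) = 3897/1252 - f/96)
N(-584, 203) - 1*81497 = (3897/1252 - 1/96*(-584)) - 1*81497 = (3897/1252 + 73/12) - 81497 = 8635/939 - 81497 = -76517048/939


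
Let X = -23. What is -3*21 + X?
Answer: -86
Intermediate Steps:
-3*21 + X = -3*21 - 23 = -63 - 23 = -86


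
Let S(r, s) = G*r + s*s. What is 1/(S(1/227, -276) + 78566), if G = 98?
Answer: 227/35126532 ≈ 6.4624e-6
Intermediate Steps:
S(r, s) = s² + 98*r (S(r, s) = 98*r + s*s = 98*r + s² = s² + 98*r)
1/(S(1/227, -276) + 78566) = 1/(((-276)² + 98/227) + 78566) = 1/((76176 + 98*(1/227)) + 78566) = 1/((76176 + 98/227) + 78566) = 1/(17292050/227 + 78566) = 1/(35126532/227) = 227/35126532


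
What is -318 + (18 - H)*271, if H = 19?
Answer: -589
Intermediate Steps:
-318 + (18 - H)*271 = -318 + (18 - 1*19)*271 = -318 + (18 - 19)*271 = -318 - 1*271 = -318 - 271 = -589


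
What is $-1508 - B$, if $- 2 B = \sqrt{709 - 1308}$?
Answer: $-1508 + \frac{i \sqrt{599}}{2} \approx -1508.0 + 12.237 i$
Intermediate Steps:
$B = - \frac{i \sqrt{599}}{2}$ ($B = - \frac{\sqrt{709 - 1308}}{2} = - \frac{\sqrt{-599}}{2} = - \frac{i \sqrt{599}}{2} \approx - 12.237 i$)
$-1508 - B = -1508 - - \frac{i \sqrt{599}}{2} = -1508 + \frac{i \sqrt{599}}{2}$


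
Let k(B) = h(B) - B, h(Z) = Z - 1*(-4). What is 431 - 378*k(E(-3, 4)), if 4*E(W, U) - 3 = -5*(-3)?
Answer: -1081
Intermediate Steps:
h(Z) = 4 + Z (h(Z) = Z + 4 = 4 + Z)
E(W, U) = 9/2 (E(W, U) = ¾ + (-5*(-3))/4 = ¾ + (¼)*15 = ¾ + 15/4 = 9/2)
k(B) = 4 (k(B) = (4 + B) - B = 4)
431 - 378*k(E(-3, 4)) = 431 - 378*4 = 431 - 1512 = -1081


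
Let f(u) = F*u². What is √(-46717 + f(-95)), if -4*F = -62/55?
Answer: I*√21380018/22 ≈ 210.18*I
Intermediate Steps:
F = 31/110 (F = -(-31)/(2*55) = -¼*(-62/55) = 31/110 ≈ 0.28182)
f(u) = 31*u²/110
√(-46717 + f(-95)) = √(-46717 + (31/110)*(-95)²) = √(-46717 + (31/110)*9025) = √(-46717 + 55955/22) = √(-971819/22) = I*√21380018/22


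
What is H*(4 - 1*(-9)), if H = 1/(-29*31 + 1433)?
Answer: 13/534 ≈ 0.024345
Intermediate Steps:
H = 1/534 (H = 1/(-899 + 1433) = 1/534 ≈ 0.0018727)
H*(4 - 1*(-9)) = (4 - 1*(-9))/534 = (4 + 9)/534 = (1/534)*13 = 13/534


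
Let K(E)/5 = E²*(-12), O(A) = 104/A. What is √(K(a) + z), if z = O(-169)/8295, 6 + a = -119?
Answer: 2*I*√2725403256075045/107835 ≈ 968.25*I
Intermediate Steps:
a = -125 (a = -6 - 119 = -125)
K(E) = -60*E² (K(E) = 5*(E²*(-12)) = 5*(-12*E²) = -60*E²)
z = -8/107835 (z = (104/(-169))/8295 = (104*(-1/169))*(1/8295) = -8/13*1/8295 = -8/107835 ≈ -7.4187e-5)
√(K(a) + z) = √(-60*(-125)² - 8/107835) = √(-60*15625 - 8/107835) = √(-937500 - 8/107835) = √(-101095312508/107835) = 2*I*√2725403256075045/107835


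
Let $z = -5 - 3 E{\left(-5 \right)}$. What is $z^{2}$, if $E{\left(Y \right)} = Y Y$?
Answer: $6400$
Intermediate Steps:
$E{\left(Y \right)} = Y^{2}$
$z = -80$ ($z = -5 - 3 \left(-5\right)^{2} = -5 - 75 = -80$)
$z^{2} = \left(-80\right)^{2} = 6400$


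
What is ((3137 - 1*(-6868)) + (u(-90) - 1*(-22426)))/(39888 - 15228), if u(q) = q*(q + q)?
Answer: 48631/24660 ≈ 1.9721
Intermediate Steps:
u(q) = 2*q² (u(q) = q*(2*q) = 2*q²)
((3137 - 1*(-6868)) + (u(-90) - 1*(-22426)))/(39888 - 15228) = ((3137 - 1*(-6868)) + (2*(-90)² - 1*(-22426)))/(39888 - 15228) = ((3137 + 6868) + (2*8100 + 22426))/24660 = (10005 + (16200 + 22426))*(1/24660) = (10005 + 38626)*(1/24660) = 48631*(1/24660) = 48631/24660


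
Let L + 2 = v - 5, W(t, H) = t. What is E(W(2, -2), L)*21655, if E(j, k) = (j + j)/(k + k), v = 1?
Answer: -21655/3 ≈ -7218.3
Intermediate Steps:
L = -6 (L = -2 + (1 - 5) = -2 - 4 = -6)
E(j, k) = j/k (E(j, k) = (2*j)/((2*k)) = (2*j)*(1/(2*k)) = j/k)
E(W(2, -2), L)*21655 = (2/(-6))*21655 = (2*(-1/6))*21655 = -1/3*21655 = -21655/3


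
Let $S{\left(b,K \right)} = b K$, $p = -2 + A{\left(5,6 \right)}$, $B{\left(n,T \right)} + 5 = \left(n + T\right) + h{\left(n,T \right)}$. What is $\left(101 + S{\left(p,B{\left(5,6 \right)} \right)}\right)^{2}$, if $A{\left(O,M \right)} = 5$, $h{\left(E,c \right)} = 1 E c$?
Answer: $43681$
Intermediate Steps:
$h{\left(E,c \right)} = E c$
$B{\left(n,T \right)} = -5 + T + n + T n$ ($B{\left(n,T \right)} = -5 + \left(\left(n + T\right) + n T\right) = -5 + \left(\left(T + n\right) + T n\right) = -5 + \left(T + n + T n\right) = -5 + T + n + T n$)
$p = 3$ ($p = -2 + 5 = 3$)
$S{\left(b,K \right)} = K b$
$\left(101 + S{\left(p,B{\left(5,6 \right)} \right)}\right)^{2} = \left(101 + \left(-5 + 6 + 5 + 6 \cdot 5\right) 3\right)^{2} = \left(101 + \left(-5 + 6 + 5 + 30\right) 3\right)^{2} = \left(101 + 36 \cdot 3\right)^{2} = \left(101 + 108\right)^{2} = 209^{2} = 43681$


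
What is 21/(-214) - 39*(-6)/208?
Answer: 879/856 ≈ 1.0269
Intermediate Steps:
21/(-214) - 39*(-6)/208 = 21*(-1/214) + 234*(1/208) = -21/214 + 9/8 = 879/856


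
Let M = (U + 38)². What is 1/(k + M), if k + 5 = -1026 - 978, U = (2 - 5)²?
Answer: 1/200 ≈ 0.0050000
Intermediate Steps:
U = 9 (U = (-3)² = 9)
M = 2209 (M = (9 + 38)² = 47² = 2209)
k = -2009 (k = -5 + (-1026 - 978) = -5 - 2004 = -2009)
1/(k + M) = 1/(-2009 + 2209) = 1/200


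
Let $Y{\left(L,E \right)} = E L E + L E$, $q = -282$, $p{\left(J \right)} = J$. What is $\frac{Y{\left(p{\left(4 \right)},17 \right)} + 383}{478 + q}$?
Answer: $\frac{1607}{196} \approx 8.199$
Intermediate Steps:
$Y{\left(L,E \right)} = E L + L E^{2}$ ($Y{\left(L,E \right)} = L E^{2} + E L = E L + L E^{2}$)
$\frac{Y{\left(p{\left(4 \right)},17 \right)} + 383}{478 + q} = \frac{17 \cdot 4 \left(1 + 17\right) + 383}{478 - 282} = \frac{17 \cdot 4 \cdot 18 + 383}{196} = \left(1224 + 383\right) \frac{1}{196} = 1607 \cdot \frac{1}{196} = \frac{1607}{196}$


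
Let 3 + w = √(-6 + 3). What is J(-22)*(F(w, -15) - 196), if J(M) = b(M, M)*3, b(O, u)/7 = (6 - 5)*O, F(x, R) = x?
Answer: 91938 - 462*I*√3 ≈ 91938.0 - 800.21*I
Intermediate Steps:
w = -3 + I*√3 (w = -3 + √(-6 + 3) = -3 + √(-3) = -3 + I*√3 ≈ -3.0 + 1.732*I)
b(O, u) = 7*O (b(O, u) = 7*((6 - 5)*O) = 7*(1*O) = 7*O)
J(M) = 21*M (J(M) = (7*M)*3 = 21*M)
J(-22)*(F(w, -15) - 196) = (21*(-22))*((-3 + I*√3) - 196) = -462*(-199 + I*√3) = 91938 - 462*I*√3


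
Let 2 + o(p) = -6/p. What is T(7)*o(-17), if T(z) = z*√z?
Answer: -196*√7/17 ≈ -30.504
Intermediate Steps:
o(p) = -2 - 6/p
T(z) = z^(3/2)
T(7)*o(-17) = 7^(3/2)*(-2 - 6/(-17)) = (7*√7)*(-2 - 6*(-1/17)) = (7*√7)*(-2 + 6/17) = (7*√7)*(-28/17) = -196*√7/17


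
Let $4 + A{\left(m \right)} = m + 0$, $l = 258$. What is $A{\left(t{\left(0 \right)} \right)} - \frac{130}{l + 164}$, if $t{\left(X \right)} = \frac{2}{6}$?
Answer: $- \frac{2516}{633} \approx -3.9747$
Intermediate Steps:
$t{\left(X \right)} = \frac{1}{3}$ ($t{\left(X \right)} = 2 \cdot \frac{1}{6} = \frac{1}{3}$)
$A{\left(m \right)} = -4 + m$ ($A{\left(m \right)} = -4 + \left(m + 0\right) = -4 + m$)
$A{\left(t{\left(0 \right)} \right)} - \frac{130}{l + 164} = \left(-4 + \frac{1}{3}\right) - \frac{130}{258 + 164} = - \frac{11}{3} - \frac{130}{422} = - \frac{11}{3} - \frac{65}{211} = - \frac{2516}{633}$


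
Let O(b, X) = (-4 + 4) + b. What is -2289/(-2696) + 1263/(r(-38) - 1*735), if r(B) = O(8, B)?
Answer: -1740945/1959992 ≈ -0.88824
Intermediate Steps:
O(b, X) = b (O(b, X) = 0 + b = b)
r(B) = 8
-2289/(-2696) + 1263/(r(-38) - 1*735) = -2289/(-2696) + 1263/(8 - 1*735) = -2289*(-1/2696) + 1263/(8 - 735) = 2289/2696 + 1263/(-727) = 2289/2696 + 1263*(-1/727) = 2289/2696 - 1263/727 = -1740945/1959992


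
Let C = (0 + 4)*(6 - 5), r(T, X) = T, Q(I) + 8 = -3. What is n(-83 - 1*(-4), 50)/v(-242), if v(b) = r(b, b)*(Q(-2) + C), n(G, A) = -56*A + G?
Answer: -2879/1694 ≈ -1.6995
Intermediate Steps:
Q(I) = -11 (Q(I) = -8 - 3 = -11)
n(G, A) = G - 56*A
C = 4 (C = 4*1 = 4)
v(b) = -7*b (v(b) = b*(-11 + 4) = b*(-7) = -7*b)
n(-83 - 1*(-4), 50)/v(-242) = ((-83 - 1*(-4)) - 56*50)/((-7*(-242))) = ((-83 + 4) - 2800)/1694 = (-79 - 2800)*(1/1694) = -2879*1/1694 = -2879/1694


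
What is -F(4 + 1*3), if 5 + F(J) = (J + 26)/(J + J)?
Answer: 37/14 ≈ 2.6429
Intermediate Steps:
F(J) = -5 + (26 + J)/(2*J) (F(J) = -5 + (J + 26)/(J + J) = -5 + (26 + J)/((2*J)) = -5 + (26 + J)*(1/(2*J)) = -5 + (26 + J)/(2*J))
-F(4 + 1*3) = -(-9/2 + 13/(4 + 1*3)) = -(-9/2 + 13/(4 + 3)) = -(-9/2 + 13/7) = -1*(-37/14) = 37/14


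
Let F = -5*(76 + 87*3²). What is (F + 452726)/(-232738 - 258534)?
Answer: -448431/491272 ≈ -0.91280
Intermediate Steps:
F = -4295 (F = -5*(76 + 87*9) = -5*(76 + 783) = -5*859 = -4295)
(F + 452726)/(-232738 - 258534) = (-4295 + 452726)/(-232738 - 258534) = 448431/(-491272) = 448431*(-1/491272) = -448431/491272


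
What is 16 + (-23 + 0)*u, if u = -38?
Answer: 890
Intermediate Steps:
16 + (-23 + 0)*u = 16 + (-23 + 0)*(-38) = 16 - 23*(-38) = 16 + 874 = 890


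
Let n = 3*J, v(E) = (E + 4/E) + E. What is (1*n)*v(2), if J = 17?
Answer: 306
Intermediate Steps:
v(E) = 2*E + 4/E
n = 51 (n = 3*17 = 51)
(1*n)*v(2) = (1*51)*(2*2 + 4/2) = 51*(4 + 4*(½)) = 51*(4 + 2) = 51*6 = 306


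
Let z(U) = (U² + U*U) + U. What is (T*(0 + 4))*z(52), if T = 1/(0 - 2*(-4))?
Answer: 2730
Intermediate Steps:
z(U) = U + 2*U² (z(U) = (U² + U²) + U = 2*U² + U = U + 2*U²)
T = ⅛ (T = 1/(0 + 8) = 1/8 = ⅛ ≈ 0.12500)
(T*(0 + 4))*z(52) = ((0 + 4)/8)*(52*(1 + 2*52)) = ((⅛)*4)*(52*(1 + 104)) = (52*105)/2 = (½)*5460 = 2730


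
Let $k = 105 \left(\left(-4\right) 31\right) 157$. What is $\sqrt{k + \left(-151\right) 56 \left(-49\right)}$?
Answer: $2 i \sqrt{407449} \approx 1276.6 i$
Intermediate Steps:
$k = -2044140$ ($k = 105 \left(-124\right) 157 = \left(-13020\right) 157 = -2044140$)
$\sqrt{k + \left(-151\right) 56 \left(-49\right)} = \sqrt{-2044140 + \left(-151\right) 56 \left(-49\right)} = \sqrt{-2044140 - -414344} = \sqrt{-2044140 + 414344} = \sqrt{-1629796} = 2 i \sqrt{407449}$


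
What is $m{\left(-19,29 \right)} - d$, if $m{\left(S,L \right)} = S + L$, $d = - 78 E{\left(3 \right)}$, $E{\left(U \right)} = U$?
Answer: $244$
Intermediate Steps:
$d = -234$ ($d = \left(-78\right) 3 = -234$)
$m{\left(S,L \right)} = L + S$
$m{\left(-19,29 \right)} - d = \left(29 - 19\right) - -234 = 10 + 234 = 244$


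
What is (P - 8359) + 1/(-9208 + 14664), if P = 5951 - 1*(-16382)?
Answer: 76242145/5456 ≈ 13974.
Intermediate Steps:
P = 22333 (P = 5951 + 16382 = 22333)
(P - 8359) + 1/(-9208 + 14664) = (22333 - 8359) + 1/(-9208 + 14664) = 13974 + 1/5456 = 76242145/5456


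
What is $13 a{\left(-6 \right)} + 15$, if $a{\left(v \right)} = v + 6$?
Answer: $15$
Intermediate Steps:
$a{\left(v \right)} = 6 + v$
$13 a{\left(-6 \right)} + 15 = 13 \left(6 - 6\right) + 15 = 13 \cdot 0 + 15 = 0 + 15 = 15$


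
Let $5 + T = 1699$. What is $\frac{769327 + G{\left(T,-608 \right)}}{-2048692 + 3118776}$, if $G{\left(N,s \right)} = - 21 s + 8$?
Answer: $\frac{782103}{1070084} \approx 0.73088$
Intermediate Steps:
$T = 1694$ ($T = -5 + 1699 = 1694$)
$G{\left(N,s \right)} = 8 - 21 s$
$\frac{769327 + G{\left(T,-608 \right)}}{-2048692 + 3118776} = \frac{769327 + \left(8 - -12768\right)}{-2048692 + 3118776} = \frac{769327 + \left(8 + 12768\right)}{1070084} = \left(769327 + 12776\right) \frac{1}{1070084} = 782103 \cdot \frac{1}{1070084} = \frac{782103}{1070084}$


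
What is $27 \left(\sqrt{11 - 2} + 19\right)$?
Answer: $594$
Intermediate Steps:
$27 \left(\sqrt{11 - 2} + 19\right) = 27 \left(\sqrt{9} + 19\right) = 27 \left(3 + 19\right) = 27 \cdot 22 = 594$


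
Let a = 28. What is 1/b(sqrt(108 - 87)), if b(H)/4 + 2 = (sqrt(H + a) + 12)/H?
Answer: sqrt(21)/(4*(12 + sqrt(28 + sqrt(21)) - 2*sqrt(21))) ≈ 0.13410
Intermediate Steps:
b(H) = -8 + 4*(12 + sqrt(28 + H))/H (b(H) = -8 + 4*((sqrt(H + 28) + 12)/H) = -8 + 4*((sqrt(28 + H) + 12)/H) = -8 + 4*((12 + sqrt(28 + H))/H) = -8 + 4*(12 + sqrt(28 + H))/H)
1/b(sqrt(108 - 87)) = 1/(4*(12 + sqrt(28 + sqrt(108 - 87)) - 2*sqrt(108 - 87))/(sqrt(108 - 87))) = 1/(4*(12 + sqrt(28 + sqrt(21)) - 2*sqrt(21))/(sqrt(21))) = 1/(4*(sqrt(21)/21)*(12 + sqrt(28 + sqrt(21)) - 2*sqrt(21))) = 1/(4*sqrt(21)*(12 + sqrt(28 + sqrt(21)) - 2*sqrt(21))/21) = sqrt(21)/(4*(12 + sqrt(28 + sqrt(21)) - 2*sqrt(21)))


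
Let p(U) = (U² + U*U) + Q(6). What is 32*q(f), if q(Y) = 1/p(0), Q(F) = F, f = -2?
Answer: 16/3 ≈ 5.3333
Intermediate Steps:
p(U) = 6 + 2*U² (p(U) = (U² + U*U) + 6 = (U² + U²) + 6 = 2*U² + 6 = 6 + 2*U²)
q(Y) = ⅙ (q(Y) = 1/(6 + 2*0²) = 1/(6 + 2*0) = 1/(6 + 0) = 1/6 = ⅙)
32*q(f) = 32*(⅙) = 16/3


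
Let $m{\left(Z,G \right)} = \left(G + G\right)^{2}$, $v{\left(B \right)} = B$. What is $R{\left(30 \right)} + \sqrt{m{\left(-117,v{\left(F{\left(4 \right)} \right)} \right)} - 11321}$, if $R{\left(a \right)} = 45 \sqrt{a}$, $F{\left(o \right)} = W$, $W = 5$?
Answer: $45 \sqrt{30} + 7 i \sqrt{229} \approx 246.48 + 105.93 i$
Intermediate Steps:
$F{\left(o \right)} = 5$
$m{\left(Z,G \right)} = 4 G^{2}$ ($m{\left(Z,G \right)} = \left(2 G\right)^{2} = 4 G^{2}$)
$R{\left(30 \right)} + \sqrt{m{\left(-117,v{\left(F{\left(4 \right)} \right)} \right)} - 11321} = 45 \sqrt{30} + \sqrt{4 \cdot 5^{2} - 11321} = 45 \sqrt{30} + \sqrt{4 \cdot 25 - 11321} = 45 \sqrt{30} + \sqrt{100 - 11321} = 45 \sqrt{30} + \sqrt{-11221} = 45 \sqrt{30} + 7 i \sqrt{229}$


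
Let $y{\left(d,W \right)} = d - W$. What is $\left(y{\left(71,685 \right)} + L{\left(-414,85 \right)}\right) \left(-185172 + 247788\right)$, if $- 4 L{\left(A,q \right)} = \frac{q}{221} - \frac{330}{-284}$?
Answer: $- \frac{35508210837}{923} \approx -3.847 \cdot 10^{7}$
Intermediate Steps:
$L{\left(A,q \right)} = - \frac{165}{568} - \frac{q}{884}$ ($L{\left(A,q \right)} = - \frac{\frac{q}{221} - \frac{330}{-284}}{4} = - \frac{q \frac{1}{221} - - \frac{165}{142}}{4} = - \frac{\frac{q}{221} + \frac{165}{142}}{4} = - \frac{\frac{165}{142} + \frac{q}{221}}{4} = - \frac{165}{568} - \frac{q}{884}$)
$\left(y{\left(71,685 \right)} + L{\left(-414,85 \right)}\right) \left(-185172 + 247788\right) = \left(\left(71 - 685\right) - \frac{2855}{7384}\right) \left(-185172 + 247788\right) = \left(\left(71 - 685\right) - \frac{2855}{7384}\right) 62616 = \left(-614 - \frac{2855}{7384}\right) 62616 = \left(- \frac{4536631}{7384}\right) 62616 = - \frac{35508210837}{923}$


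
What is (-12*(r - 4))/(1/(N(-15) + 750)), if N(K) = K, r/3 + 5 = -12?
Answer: 485100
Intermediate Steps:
r = -51 (r = -15 + 3*(-12) = -15 - 36 = -51)
(-12*(r - 4))/(1/(N(-15) + 750)) = (-12*(-51 - 4))/(1/(-15 + 750)) = (-12*(-55))/(1/735) = 660/(1/735) = 660*735 = 485100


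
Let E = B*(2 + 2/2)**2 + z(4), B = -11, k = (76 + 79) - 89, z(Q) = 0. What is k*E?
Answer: -6534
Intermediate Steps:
k = 66 (k = 155 - 89 = 66)
E = -99 (E = -11*(2 + 2/2)**2 + 0 = -11*(2 + 2*(1/2))**2 + 0 = -11*(2 + 1)**2 + 0 = -11*3**2 + 0 = -11*9 + 0 = -99 + 0 = -99)
k*E = 66*(-99) = -6534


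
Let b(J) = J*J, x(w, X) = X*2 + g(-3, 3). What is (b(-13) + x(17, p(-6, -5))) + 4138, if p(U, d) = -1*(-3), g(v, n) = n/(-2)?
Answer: 8623/2 ≈ 4311.5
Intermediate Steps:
g(v, n) = -n/2 (g(v, n) = n*(-1/2) = -n/2)
p(U, d) = 3
x(w, X) = -3/2 + 2*X (x(w, X) = X*2 - 1/2*3 = 2*X - 3/2 = -3/2 + 2*X)
b(J) = J**2
(b(-13) + x(17, p(-6, -5))) + 4138 = ((-13)**2 + (-3/2 + 2*3)) + 4138 = (169 + (-3/2 + 6)) + 4138 = (169 + 9/2) + 4138 = 347/2 + 4138 = 8623/2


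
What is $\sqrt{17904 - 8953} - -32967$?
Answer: $32967 + \sqrt{8951} \approx 33062.0$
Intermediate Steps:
$\sqrt{17904 - 8953} - -32967 = \sqrt{8951} + 32967 = 32967 + \sqrt{8951}$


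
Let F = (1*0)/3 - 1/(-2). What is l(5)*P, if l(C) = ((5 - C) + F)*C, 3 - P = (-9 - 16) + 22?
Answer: 15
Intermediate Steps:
P = 6 (P = 3 - ((-9 - 16) + 22) = 3 - (-25 + 22) = 3 - 1*(-3) = 3 + 3 = 6)
F = ½ (F = 0*(⅓) - 1*(-½) = 0 + ½ = ½ ≈ 0.50000)
l(C) = C*(11/2 - C) (l(C) = ((5 - C) + ½)*C = (11/2 - C)*C = C*(11/2 - C))
l(5)*P = ((½)*5*(11 - 2*5))*6 = ((½)*5*(11 - 10))*6 = ((½)*5*1)*6 = (5/2)*6 = 15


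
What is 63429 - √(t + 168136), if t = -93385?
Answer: 63429 - √74751 ≈ 63156.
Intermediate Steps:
63429 - √(t + 168136) = 63429 - √(-93385 + 168136) = 63429 - √74751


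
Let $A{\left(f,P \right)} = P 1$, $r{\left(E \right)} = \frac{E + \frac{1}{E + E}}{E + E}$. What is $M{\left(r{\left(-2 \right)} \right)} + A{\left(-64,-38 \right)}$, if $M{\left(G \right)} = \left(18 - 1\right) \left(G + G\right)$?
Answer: $- \frac{151}{8} \approx -18.875$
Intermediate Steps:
$r{\left(E \right)} = \frac{E + \frac{1}{2 E}}{2 E}$
$A{\left(f,P \right)} = P$
$M{\left(G \right)} = 34 G$ ($M{\left(G \right)} = 17 \cdot 2 G = 34 G$)
$M{\left(r{\left(-2 \right)} \right)} + A{\left(-64,-38 \right)} = 34 \left(\frac{1}{2} + \frac{1}{4 \cdot 4}\right) - 38 = 34 \left(\frac{1}{2} + \frac{1}{4} \cdot \frac{1}{4}\right) - 38 = 34 \left(\frac{1}{2} + \frac{1}{16}\right) - 38 = 34 \cdot \frac{9}{16} - 38 = \frac{153}{8} - 38 = - \frac{151}{8}$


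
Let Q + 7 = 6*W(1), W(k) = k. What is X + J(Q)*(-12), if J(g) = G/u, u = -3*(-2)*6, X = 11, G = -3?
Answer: 12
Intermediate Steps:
Q = -1 (Q = -7 + 6*1 = -7 + 6 = -1)
u = 36 (u = 6*6 = 36)
J(g) = -1/12 (J(g) = -3/36 = -3*1/36 = -1/12)
X + J(Q)*(-12) = 11 - 1/12*(-12) = 11 + 1 = 12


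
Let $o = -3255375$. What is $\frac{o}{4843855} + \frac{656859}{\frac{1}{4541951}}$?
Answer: $\frac{2890252125260422764}{968771} \approx 2.9834 \cdot 10^{12}$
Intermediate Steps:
$\frac{o}{4843855} + \frac{656859}{\frac{1}{4541951}} = - \frac{3255375}{4843855} + \frac{656859}{\frac{1}{4541951}} = \left(-3255375\right) \frac{1}{4843855} + 656859 \frac{1}{\frac{1}{4541951}} = - \frac{651075}{968771} + 656859 \cdot 4541951 = - \frac{651075}{968771} + 2983421391909 = \frac{2890252125260422764}{968771}$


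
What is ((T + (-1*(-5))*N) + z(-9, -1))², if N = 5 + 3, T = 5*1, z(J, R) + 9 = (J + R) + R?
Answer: 625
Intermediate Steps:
z(J, R) = -9 + J + 2*R (z(J, R) = -9 + ((J + R) + R) = -9 + (J + 2*R) = -9 + J + 2*R)
T = 5
N = 8
((T + (-1*(-5))*N) + z(-9, -1))² = ((5 - 1*(-5)*8) + (-9 - 9 + 2*(-1)))² = ((5 + 5*8) + (-9 - 9 - 2))² = ((5 + 40) - 20)² = (45 - 20)² = 25² = 625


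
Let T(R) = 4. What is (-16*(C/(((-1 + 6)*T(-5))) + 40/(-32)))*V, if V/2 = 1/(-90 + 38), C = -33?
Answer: -116/65 ≈ -1.7846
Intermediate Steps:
V = -1/26 (V = 2/(-90 + 38) = 2/(-52) = 2*(-1/52) = -1/26 ≈ -0.038462)
(-16*(C/(((-1 + 6)*T(-5))) + 40/(-32)))*V = -16*(-33*1/(4*(-1 + 6)) + 40/(-32))*(-1/26) = -16*(-33/(5*4) + 40*(-1/32))*(-1/26) = -16*(-33/20 - 5/4)*(-1/26) = -16*(-29/10)*(-1/26) = (232/5)*(-1/26) = -116/65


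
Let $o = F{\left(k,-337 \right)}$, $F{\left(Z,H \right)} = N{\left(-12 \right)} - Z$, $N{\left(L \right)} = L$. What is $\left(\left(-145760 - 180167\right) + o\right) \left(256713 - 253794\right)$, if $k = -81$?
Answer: $-951179502$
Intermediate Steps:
$F{\left(Z,H \right)} = -12 - Z$
$o = 69$ ($o = -12 - -81 = -12 + 81 = 69$)
$\left(\left(-145760 - 180167\right) + o\right) \left(256713 - 253794\right) = \left(\left(-145760 - 180167\right) + 69\right) \left(256713 - 253794\right) = \left(-325927 + 69\right) 2919 = \left(-325858\right) 2919 = -951179502$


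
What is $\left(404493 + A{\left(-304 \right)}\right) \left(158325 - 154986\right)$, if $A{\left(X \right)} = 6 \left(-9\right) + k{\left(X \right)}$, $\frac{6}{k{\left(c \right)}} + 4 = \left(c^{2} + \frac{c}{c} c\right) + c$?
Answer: $\frac{61987062437559}{45902} \approx 1.3504 \cdot 10^{9}$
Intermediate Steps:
$k{\left(c \right)} = \frac{6}{-4 + c^{2} + 2 c}$ ($k{\left(c \right)} = \frac{6}{-4 + \left(\left(c^{2} + \frac{c}{c} c\right) + c\right)} = \frac{6}{-4 + \left(\left(c^{2} + 1 c\right) + c\right)} = \frac{6}{-4 + \left(\left(c^{2} + c\right) + c\right)} = \frac{6}{-4 + \left(\left(c + c^{2}\right) + c\right)} = \frac{6}{-4 + \left(c^{2} + 2 c\right)} = \frac{6}{-4 + c^{2} + 2 c}$)
$A{\left(X \right)} = -54 + \frac{6}{-4 + X^{2} + 2 X}$ ($A{\left(X \right)} = 6 \left(-9\right) + \frac{6}{-4 + X^{2} + 2 X} = -54 + \frac{6}{-4 + X^{2} + 2 X}$)
$\left(404493 + A{\left(-304 \right)}\right) \left(158325 - 154986\right) = \left(404493 + \frac{6 \left(37 - -5472 - 9 \left(-304\right)^{2}\right)}{-4 + \left(-304\right)^{2} + 2 \left(-304\right)}\right) \left(158325 - 154986\right) = \left(404493 + \frac{6 \left(37 + 5472 - 831744\right)}{-4 + 92416 - 608}\right) 3339 = \left(404493 + \frac{6 \left(37 + 5472 - 831744\right)}{91804}\right) 3339 = \left(404493 + 6 \cdot \frac{1}{91804} \left(-826235\right)\right) 3339 = \left(404493 - \frac{2478705}{45902}\right) 3339 = \frac{18564558981}{45902} \cdot 3339 = \frac{61987062437559}{45902}$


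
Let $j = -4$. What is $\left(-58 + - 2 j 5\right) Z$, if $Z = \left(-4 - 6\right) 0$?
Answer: $0$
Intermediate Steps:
$Z = 0$ ($Z = \left(-10\right) 0 = 0$)
$\left(-58 + - 2 j 5\right) Z = \left(-58 + \left(-2\right) \left(-4\right) 5\right) 0 = \left(-58 + 8 \cdot 5\right) 0 = \left(-58 + 40\right) 0 = \left(-18\right) 0 = 0$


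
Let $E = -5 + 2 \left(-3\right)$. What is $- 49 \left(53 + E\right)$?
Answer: $-2058$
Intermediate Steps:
$E = -11$ ($E = -5 - 6 = -11$)
$- 49 \left(53 + E\right) = - 49 \left(53 - 11\right) = \left(-49\right) 42 = -2058$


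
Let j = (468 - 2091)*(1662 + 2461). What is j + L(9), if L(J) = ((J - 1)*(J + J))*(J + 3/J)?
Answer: -6690285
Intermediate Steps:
j = -6691629 (j = -1623*4123 = -6691629)
L(J) = 2*J*(-1 + J)*(J + 3/J) (L(J) = ((-1 + J)*(2*J))*(J + 3/J) = (2*J*(-1 + J))*(J + 3/J) = 2*J*(-1 + J)*(J + 3/J))
j + L(9) = -6691629 + (-6 - 2*9**2 + 2*9**3 + 6*9) = -6691629 + (-6 - 2*81 + 2*729 + 54) = -6691629 + (-6 - 162 + 1458 + 54) = -6691629 + 1344 = -6690285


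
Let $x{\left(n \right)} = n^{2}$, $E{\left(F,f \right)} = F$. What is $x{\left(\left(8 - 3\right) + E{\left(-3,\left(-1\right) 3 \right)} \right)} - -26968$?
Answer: $26972$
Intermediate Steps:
$x{\left(\left(8 - 3\right) + E{\left(-3,\left(-1\right) 3 \right)} \right)} - -26968 = \left(\left(8 - 3\right) - 3\right)^{2} - -26968 = \left(5 - 3\right)^{2} + 26968 = 2^{2} + 26968 = 4 + 26968 = 26972$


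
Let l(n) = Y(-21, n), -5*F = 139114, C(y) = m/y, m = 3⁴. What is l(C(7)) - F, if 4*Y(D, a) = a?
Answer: 3895597/140 ≈ 27826.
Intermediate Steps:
m = 81
Y(D, a) = a/4
C(y) = 81/y
F = -139114/5 (F = -⅕*139114 = -139114/5 ≈ -27823.)
l(n) = n/4
l(C(7)) - F = (81/7)/4 - 1*(-139114/5) = (81*(⅐))/4 + 139114/5 = (¼)*(81/7) + 139114/5 = 81/28 + 139114/5 = 3895597/140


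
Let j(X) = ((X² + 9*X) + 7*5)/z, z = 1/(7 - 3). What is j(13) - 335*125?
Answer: -40591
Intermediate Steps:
z = ¼ (z = 1/4 = ¼ ≈ 0.25000)
j(X) = 140 + 4*X² + 36*X (j(X) = ((X² + 9*X) + 7*5)/(¼) = ((X² + 9*X) + 35)*4 = (35 + X² + 9*X)*4 = 140 + 4*X² + 36*X)
j(13) - 335*125 = (140 + 4*13² + 36*13) - 335*125 = (140 + 4*169 + 468) - 41875 = (140 + 676 + 468) - 41875 = 1284 - 41875 = -40591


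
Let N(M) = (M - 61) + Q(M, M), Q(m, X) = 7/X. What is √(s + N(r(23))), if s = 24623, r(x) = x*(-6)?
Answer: √465129690/138 ≈ 156.28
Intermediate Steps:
r(x) = -6*x
N(M) = -61 + M + 7/M (N(M) = (M - 61) + 7/M = (-61 + M) + 7/M = -61 + M + 7/M)
√(s + N(r(23))) = √(24623 + (-61 - 6*23 + 7/((-6*23)))) = √(24623 + (-61 - 138 + 7/(-138))) = √(24623 + (-61 - 138 + 7*(-1/138))) = √(24623 + (-61 - 138 - 7/138)) = √(24623 - 27469/138) = √(3370505/138) = √465129690/138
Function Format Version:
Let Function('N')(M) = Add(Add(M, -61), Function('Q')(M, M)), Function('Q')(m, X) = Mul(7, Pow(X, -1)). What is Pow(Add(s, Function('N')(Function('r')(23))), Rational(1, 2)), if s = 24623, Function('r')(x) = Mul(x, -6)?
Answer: Mul(Rational(1, 138), Pow(465129690, Rational(1, 2))) ≈ 156.28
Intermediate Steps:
Function('r')(x) = Mul(-6, x)
Function('N')(M) = Add(-61, M, Mul(7, Pow(M, -1))) (Function('N')(M) = Add(Add(M, -61), Mul(7, Pow(M, -1))) = Add(Add(-61, M), Mul(7, Pow(M, -1))) = Add(-61, M, Mul(7, Pow(M, -1))))
Pow(Add(s, Function('N')(Function('r')(23))), Rational(1, 2)) = Pow(Add(24623, Add(-61, Mul(-6, 23), Mul(7, Pow(Mul(-6, 23), -1)))), Rational(1, 2)) = Pow(Add(24623, Add(-61, -138, Mul(7, Pow(-138, -1)))), Rational(1, 2)) = Pow(Add(24623, Add(-61, -138, Mul(7, Rational(-1, 138)))), Rational(1, 2)) = Pow(Add(24623, Add(-61, -138, Rational(-7, 138))), Rational(1, 2)) = Pow(Add(24623, Rational(-27469, 138)), Rational(1, 2)) = Pow(Rational(3370505, 138), Rational(1, 2)) = Mul(Rational(1, 138), Pow(465129690, Rational(1, 2)))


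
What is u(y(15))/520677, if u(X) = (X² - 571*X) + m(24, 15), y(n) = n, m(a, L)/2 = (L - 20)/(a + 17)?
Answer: -341950/21347757 ≈ -0.016018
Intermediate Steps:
m(a, L) = 2*(-20 + L)/(17 + a) (m(a, L) = 2*((L - 20)/(a + 17)) = 2*((-20 + L)/(17 + a)) = 2*(-20 + L)/(17 + a))
u(X) = -10/41 + X² - 571*X (u(X) = (X² - 571*X) + 2*(-20 + 15)/(17 + 24) = (X² - 571*X) + 2*(-5)/41 = (X² - 571*X) + 2*(1/41)*(-5) = (X² - 571*X) - 10/41 = -10/41 + X² - 571*X)
u(y(15))/520677 = (-10/41 + 15² - 571*15)/520677 = (-10/41 + 225 - 8565)*(1/520677) = -341950/41*1/520677 = -341950/21347757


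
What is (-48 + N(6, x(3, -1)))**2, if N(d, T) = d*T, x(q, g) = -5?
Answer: 6084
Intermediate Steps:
N(d, T) = T*d
(-48 + N(6, x(3, -1)))**2 = (-48 - 5*6)**2 = (-48 - 30)**2 = (-78)**2 = 6084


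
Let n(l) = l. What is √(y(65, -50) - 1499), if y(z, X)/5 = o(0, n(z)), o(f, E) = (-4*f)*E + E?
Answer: I*√1174 ≈ 34.264*I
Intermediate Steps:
o(f, E) = E - 4*E*f (o(f, E) = -4*E*f + E = E - 4*E*f)
y(z, X) = 5*z (y(z, X) = 5*(z*(1 - 4*0)) = 5*(z*(1 + 0)) = 5*(z*1) = 5*z)
√(y(65, -50) - 1499) = √(5*65 - 1499) = √(325 - 1499) = √(-1174) = I*√1174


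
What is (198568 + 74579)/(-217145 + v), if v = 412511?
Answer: 91049/65122 ≈ 1.3981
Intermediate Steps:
(198568 + 74579)/(-217145 + v) = (198568 + 74579)/(-217145 + 412511) = 273147/195366 = 273147*(1/195366) = 91049/65122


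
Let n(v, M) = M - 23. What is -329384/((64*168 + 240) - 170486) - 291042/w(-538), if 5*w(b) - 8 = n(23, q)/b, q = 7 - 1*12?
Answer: -273830923247/1515193 ≈ -1.8072e+5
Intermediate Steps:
q = -5 (q = 7 - 12 = -5)
n(v, M) = -23 + M
w(b) = 8/5 - 28/(5*b) (w(b) = 8/5 + ((-23 - 5)/b)/5 = 8/5 + (-28/b)/5 = 8/5 - 28/(5*b))
-329384/((64*168 + 240) - 170486) - 291042/w(-538) = -329384/((64*168 + 240) - 170486) - 291042*(-1345/(2*(-7 + 2*(-538)))) = -329384/((10752 + 240) - 170486) - 291042*(-1345/(2*(-7 - 1076))) = -329384/(10992 - 170486) - 291042/((⅘)*(-1/538)*(-1083)) = -329384/(-159494) - 291042/2166/1345 = -329384*(-1/159494) - 291042*1345/2166 = 164692/79747 - 3433785/19 = -273830923247/1515193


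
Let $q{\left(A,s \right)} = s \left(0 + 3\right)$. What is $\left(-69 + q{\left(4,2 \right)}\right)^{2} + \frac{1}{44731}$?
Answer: $\frac{177537340}{44731} \approx 3969.0$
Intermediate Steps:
$q{\left(A,s \right)} = 3 s$ ($q{\left(A,s \right)} = s 3 = 3 s$)
$\left(-69 + q{\left(4,2 \right)}\right)^{2} + \frac{1}{44731} = \left(-69 + 3 \cdot 2\right)^{2} + \frac{1}{44731} = \left(-69 + 6\right)^{2} + \frac{1}{44731} = \left(-63\right)^{2} + \frac{1}{44731} = 3969 + \frac{1}{44731} = \frac{177537340}{44731}$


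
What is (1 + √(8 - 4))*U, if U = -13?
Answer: -39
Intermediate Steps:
(1 + √(8 - 4))*U = (1 + √(8 - 4))*(-13) = (1 + √4)*(-13) = (1 + 2)*(-13) = 3*(-13) = -39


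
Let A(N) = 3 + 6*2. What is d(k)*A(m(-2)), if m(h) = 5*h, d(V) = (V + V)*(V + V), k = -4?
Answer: 960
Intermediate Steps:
d(V) = 4*V² (d(V) = (2*V)*(2*V) = 4*V²)
A(N) = 15 (A(N) = 3 + 12 = 15)
d(k)*A(m(-2)) = (4*(-4)²)*15 = (4*16)*15 = 64*15 = 960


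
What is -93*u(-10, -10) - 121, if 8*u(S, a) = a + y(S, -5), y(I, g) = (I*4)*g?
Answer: -9319/4 ≈ -2329.8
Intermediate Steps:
y(I, g) = 4*I*g (y(I, g) = (4*I)*g = 4*I*g)
u(S, a) = -5*S/2 + a/8 (u(S, a) = (a + 4*S*(-5))/8 = (a - 20*S)/8 = -5*S/2 + a/8)
-93*u(-10, -10) - 121 = -93*(-5/2*(-10) + (⅛)*(-10)) - 121 = -93*(25 - 5/4) - 121 = -93*95/4 - 121 = -8835/4 - 121 = -9319/4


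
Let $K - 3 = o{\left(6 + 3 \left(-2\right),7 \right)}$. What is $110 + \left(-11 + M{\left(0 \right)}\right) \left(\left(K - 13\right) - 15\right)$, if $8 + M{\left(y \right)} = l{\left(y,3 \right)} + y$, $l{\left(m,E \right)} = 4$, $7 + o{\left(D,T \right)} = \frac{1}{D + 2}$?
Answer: $\frac{1165}{2} \approx 582.5$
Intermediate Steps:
$o{\left(D,T \right)} = -7 + \frac{1}{2 + D}$ ($o{\left(D,T \right)} = -7 + \frac{1}{D + 2} = -7 + \frac{1}{2 + D}$)
$K = - \frac{7}{2}$ ($K = 3 + \frac{-13 - 7 \left(6 + 3 \left(-2\right)\right)}{2 + \left(6 + 3 \left(-2\right)\right)} = 3 + \frac{-13 - 7 \left(6 - 6\right)}{2 + \left(6 - 6\right)} = 3 + \frac{-13 - 0}{2 + 0} = 3 + \frac{-13 + 0}{2} = 3 + \frac{1}{2} \left(-13\right) = 3 - \frac{13}{2} = - \frac{7}{2} \approx -3.5$)
$M{\left(y \right)} = -4 + y$ ($M{\left(y \right)} = -8 + \left(4 + y\right) = -4 + y$)
$110 + \left(-11 + M{\left(0 \right)}\right) \left(\left(K - 13\right) - 15\right) = 110 + \left(-11 + \left(-4 + 0\right)\right) \left(\left(- \frac{7}{2} - 13\right) - 15\right) = 110 + \left(-11 - 4\right) \left(- \frac{33}{2} - 15\right) = 110 - - \frac{945}{2} = 110 + \frac{945}{2} = \frac{1165}{2}$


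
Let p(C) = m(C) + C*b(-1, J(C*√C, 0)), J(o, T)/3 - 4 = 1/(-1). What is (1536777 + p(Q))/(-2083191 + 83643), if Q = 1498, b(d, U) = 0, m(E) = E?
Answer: -1538275/1999548 ≈ -0.76931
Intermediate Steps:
J(o, T) = 9 (J(o, T) = 12 + 3/(-1) = 12 + 3*(-1) = 12 - 3 = 9)
p(C) = C (p(C) = C + C*0 = C + 0 = C)
(1536777 + p(Q))/(-2083191 + 83643) = (1536777 + 1498)/(-2083191 + 83643) = 1538275/(-1999548) = 1538275*(-1/1999548) = -1538275/1999548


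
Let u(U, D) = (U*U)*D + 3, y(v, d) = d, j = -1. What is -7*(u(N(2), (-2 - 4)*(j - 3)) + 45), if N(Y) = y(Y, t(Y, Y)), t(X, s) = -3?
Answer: -1848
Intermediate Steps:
N(Y) = -3
u(U, D) = 3 + D*U² (u(U, D) = U²*D + 3 = D*U² + 3 = 3 + D*U²)
-7*(u(N(2), (-2 - 4)*(j - 3)) + 45) = -7*((3 + ((-2 - 4)*(-1 - 3))*(-3)²) + 45) = -7*((3 - 6*(-4)*9) + 45) = -7*((3 + 24*9) + 45) = -7*((3 + 216) + 45) = -7*(219 + 45) = -7*264 = -1848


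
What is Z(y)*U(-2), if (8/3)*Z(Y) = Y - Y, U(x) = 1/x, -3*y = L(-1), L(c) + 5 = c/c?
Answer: 0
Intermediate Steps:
L(c) = -4 (L(c) = -5 + c/c = -5 + 1 = -4)
y = 4/3 (y = -1/3*(-4) = 4/3 ≈ 1.3333)
U(x) = 1/x
Z(Y) = 0 (Z(Y) = 3*(Y - Y)/8 = (3/8)*0 = 0)
Z(y)*U(-2) = 0/(-2) = 0*(-1/2) = 0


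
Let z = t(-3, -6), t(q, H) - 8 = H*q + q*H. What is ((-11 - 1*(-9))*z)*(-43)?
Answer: 3784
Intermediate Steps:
t(q, H) = 8 + 2*H*q (t(q, H) = 8 + (H*q + q*H) = 8 + (H*q + H*q) = 8 + 2*H*q)
z = 44 (z = 8 + 2*(-6)*(-3) = 8 + 36 = 44)
((-11 - 1*(-9))*z)*(-43) = ((-11 - 1*(-9))*44)*(-43) = ((-11 + 9)*44)*(-43) = -2*44*(-43) = -88*(-43) = 3784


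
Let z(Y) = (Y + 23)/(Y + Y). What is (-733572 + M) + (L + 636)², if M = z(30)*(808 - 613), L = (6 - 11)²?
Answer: -1185915/4 ≈ -2.9648e+5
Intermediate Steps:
L = 25 (L = (-5)² = 25)
z(Y) = (23 + Y)/(2*Y) (z(Y) = (23 + Y)/((2*Y)) = (23 + Y)*(1/(2*Y)) = (23 + Y)/(2*Y))
M = 689/4 (M = ((½)*(23 + 30)/30)*(808 - 613) = ((½)*(1/30)*53)*195 = (53/60)*195 = 689/4 ≈ 172.25)
(-733572 + M) + (L + 636)² = (-733572 + 689/4) + (25 + 636)² = -2933599/4 + 661² = -2933599/4 + 436921 = -1185915/4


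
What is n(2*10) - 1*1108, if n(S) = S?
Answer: -1088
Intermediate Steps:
n(2*10) - 1*1108 = 2*10 - 1*1108 = 20 - 1108 = -1088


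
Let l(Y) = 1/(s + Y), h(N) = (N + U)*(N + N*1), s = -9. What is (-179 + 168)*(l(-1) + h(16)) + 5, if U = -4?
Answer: -42179/10 ≈ -4217.9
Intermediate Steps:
h(N) = 2*N*(-4 + N) (h(N) = (N - 4)*(N + N*1) = (-4 + N)*(N + N) = (-4 + N)*(2*N) = 2*N*(-4 + N))
l(Y) = 1/(-9 + Y)
(-179 + 168)*(l(-1) + h(16)) + 5 = (-179 + 168)*(1/(-9 - 1) + 2*16*(-4 + 16)) + 5 = -11*(1/(-10) + 2*16*12) + 5 = -11*(-⅒ + 384) + 5 = -11*3839/10 + 5 = -42229/10 + 5 = -42179/10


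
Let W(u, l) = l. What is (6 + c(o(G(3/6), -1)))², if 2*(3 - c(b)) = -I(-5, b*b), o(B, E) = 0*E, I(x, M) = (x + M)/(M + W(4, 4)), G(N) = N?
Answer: 4489/64 ≈ 70.141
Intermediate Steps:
I(x, M) = (M + x)/(4 + M) (I(x, M) = (x + M)/(M + 4) = (M + x)/(4 + M))
o(B, E) = 0
c(b) = 3 + (-5 + b²)/(2*(4 + b²)) (c(b) = 3 - (-1)*(b*b - 5)/(4 + b*b)/2 = 3 - (-1)*(b² - 5)/(4 + b²)/2 = 3 - (-1)*(-5 + b²)/(4 + b²)/2 = 3 - (-1)*(-5 + b²)/(2*(4 + b²)) = 3 + (-5 + b²)/(2*(4 + b²)))
(6 + c(o(G(3/6), -1)))² = (6 + (19 + 7*0²)/(2*(4 + 0²)))² = (6 + (19 + 7*0)/(2*(4 + 0)))² = (6 + (½)*(19 + 0)/4)² = (6 + (½)*(¼)*19)² = (6 + 19/8)² = (67/8)² = 4489/64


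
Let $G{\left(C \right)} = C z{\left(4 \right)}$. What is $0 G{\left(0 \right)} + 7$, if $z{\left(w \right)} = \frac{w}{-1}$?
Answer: $7$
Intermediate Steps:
$z{\left(w \right)} = - w$ ($z{\left(w \right)} = w \left(-1\right) = - w$)
$G{\left(C \right)} = - 4 C$ ($G{\left(C \right)} = C \left(\left(-1\right) 4\right) = C \left(-4\right) = - 4 C$)
$0 G{\left(0 \right)} + 7 = 0 \left(\left(-4\right) 0\right) + 7 = 0 \cdot 0 + 7 = 0 + 7 = 7$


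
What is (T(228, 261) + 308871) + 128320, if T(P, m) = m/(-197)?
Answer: 86126366/197 ≈ 4.3719e+5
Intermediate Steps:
T(P, m) = -m/197 (T(P, m) = m*(-1/197) = -m/197)
(T(228, 261) + 308871) + 128320 = (-1/197*261 + 308871) + 128320 = (-261/197 + 308871) + 128320 = 60847326/197 + 128320 = 86126366/197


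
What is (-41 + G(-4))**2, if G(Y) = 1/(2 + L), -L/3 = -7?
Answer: 887364/529 ≈ 1677.4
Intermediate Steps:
L = 21 (L = -3*(-7) = 21)
G(Y) = 1/23 (G(Y) = 1/(2 + 21) = 1/23)
(-41 + G(-4))**2 = (-41 + 1/23)**2 = (-942/23)**2 = 887364/529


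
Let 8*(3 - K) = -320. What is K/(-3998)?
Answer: -43/3998 ≈ -0.010755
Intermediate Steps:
K = 43 (K = 3 - ⅛*(-320) = 3 + 40 = 43)
K/(-3998) = 43/(-3998) = 43*(-1/3998) = -43/3998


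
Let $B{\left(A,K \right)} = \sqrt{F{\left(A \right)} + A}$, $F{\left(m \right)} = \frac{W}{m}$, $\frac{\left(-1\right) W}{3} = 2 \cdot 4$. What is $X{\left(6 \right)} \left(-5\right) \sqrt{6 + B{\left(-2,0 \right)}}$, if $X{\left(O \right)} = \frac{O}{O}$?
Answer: $- 5 \sqrt{6 + \sqrt{10}} \approx -15.135$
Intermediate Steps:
$W = -24$ ($W = - 3 \cdot 2 \cdot 4 = \left(-3\right) 8 = -24$)
$F{\left(m \right)} = - \frac{24}{m}$
$B{\left(A,K \right)} = \sqrt{A - \frac{24}{A}}$ ($B{\left(A,K \right)} = \sqrt{- \frac{24}{A} + A} = \sqrt{A - \frac{24}{A}}$)
$X{\left(O \right)} = 1$
$X{\left(6 \right)} \left(-5\right) \sqrt{6 + B{\left(-2,0 \right)}} = 1 \left(-5\right) \sqrt{6 + \sqrt{-2 - \frac{24}{-2}}} = - 5 \sqrt{6 + \sqrt{-2 - -12}} = - 5 \sqrt{6 + \sqrt{-2 + 12}} = - 5 \sqrt{6 + \sqrt{10}}$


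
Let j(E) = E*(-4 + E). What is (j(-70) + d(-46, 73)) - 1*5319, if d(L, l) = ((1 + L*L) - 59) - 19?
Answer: 1900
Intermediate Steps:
d(L, l) = -77 + L**2 (d(L, l) = ((1 + L**2) - 59) - 19 = (-58 + L**2) - 19 = -77 + L**2)
(j(-70) + d(-46, 73)) - 1*5319 = (-70*(-4 - 70) + (-77 + (-46)**2)) - 1*5319 = (-70*(-74) + (-77 + 2116)) - 5319 = (5180 + 2039) - 5319 = 7219 - 5319 = 1900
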